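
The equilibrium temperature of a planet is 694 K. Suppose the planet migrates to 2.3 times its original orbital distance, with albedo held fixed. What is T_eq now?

T_eq ≈ 458 K

T_eq ∝ L^(1/4) · d^(−1/2).
T′ = 694 / 2.3^(1/2) = 458 K.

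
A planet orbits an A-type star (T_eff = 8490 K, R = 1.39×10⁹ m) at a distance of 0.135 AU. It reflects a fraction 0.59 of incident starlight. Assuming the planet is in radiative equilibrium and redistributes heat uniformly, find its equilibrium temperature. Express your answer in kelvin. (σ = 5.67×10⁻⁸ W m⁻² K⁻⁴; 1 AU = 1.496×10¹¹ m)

d = 0.135 AU = 2.02×10¹⁰ m.
L = 4πR_⋆²σT_⋆⁴ = 4π(1.39×10⁹)² × 5.67×10⁻⁸ × (8490)⁴ = 7.15×10²⁷ W.
S = L/(4πd²) = 1.40×10⁶ W m⁻².
Energy balance: absorbed = emitted ⇒ πR²·S(1−A) = 4πR²·σT_eq⁴, so T_eq⁴ = S(1−A)/(4σ).
T_eq = [1.40×10⁶ × 0.41 / (4 × 5.67×10⁻⁸)]^(1/4) = (2.52×10¹²)^(1/4) = 1260 K.

T_eq ≈ 1260 K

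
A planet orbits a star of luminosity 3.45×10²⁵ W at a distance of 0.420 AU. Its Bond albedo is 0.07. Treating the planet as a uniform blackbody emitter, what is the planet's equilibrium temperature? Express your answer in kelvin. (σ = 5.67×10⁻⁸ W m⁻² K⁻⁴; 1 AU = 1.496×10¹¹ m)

d = 0.420 AU = 6.28×10¹⁰ m.
Flux: S = L/(4πd²) = 3.45×10²⁵/(4π×(6.28×10¹⁰)²) = 695 W m⁻².
Energy balance: absorbed = emitted ⇒ πR²·S(1−A) = 4πR²·σT_eq⁴, so T_eq⁴ = S(1−A)/(4σ).
T_eq = [695 × 0.93 / (4 × 5.67×10⁻⁸)]^(1/4) = (2.85×10⁹)^(1/4) = 231 K.

T_eq ≈ 231 K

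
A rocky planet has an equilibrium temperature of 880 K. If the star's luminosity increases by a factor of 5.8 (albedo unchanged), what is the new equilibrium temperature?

T_eq ≈ 1370 K

T_eq ∝ L^(1/4) · d^(−1/2).
T′ = 880 × 5.8^(1/4) = 1370 K.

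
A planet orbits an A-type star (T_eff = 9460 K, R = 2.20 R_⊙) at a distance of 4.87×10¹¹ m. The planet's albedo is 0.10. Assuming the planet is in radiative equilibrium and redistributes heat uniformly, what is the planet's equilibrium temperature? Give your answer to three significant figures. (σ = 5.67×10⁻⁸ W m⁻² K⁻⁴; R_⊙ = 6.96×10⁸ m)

T_eq ≈ 365 K

R_⋆ = 2.20 × 6.96×10⁸ = 1.53×10⁹ m.
L = 4πR_⋆²σT_⋆⁴ = 4π(1.53×10⁹)² × 5.67×10⁻⁸ × (9460)⁴ = 1.34×10²⁸ W.
S = L/(4πd²) = 4490 W m⁻².
Energy balance: absorbed = emitted ⇒ πR²·S(1−A) = 4πR²·σT_eq⁴, so T_eq⁴ = S(1−A)/(4σ).
T_eq = [4490 × 0.90 / (4 × 5.67×10⁻⁸)]^(1/4) = (1.78×10¹⁰)^(1/4) = 365 K.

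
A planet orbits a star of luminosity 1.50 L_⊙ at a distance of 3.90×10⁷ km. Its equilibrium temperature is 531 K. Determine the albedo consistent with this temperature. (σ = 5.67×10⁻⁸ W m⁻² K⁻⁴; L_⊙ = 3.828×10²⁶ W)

d = 3.90×10⁷ km = 3.90×10¹⁰ m.
L = 1.50 × 3.828×10²⁶ = 5.74×10²⁶ W.
Flux: S = L/(4πd²) = 5.74×10²⁶/(4π×(3.90×10¹⁰)²) = 3.00×10⁴ W m⁻².
From T_eq⁴ = S(1−A)/(4σ): 1−A = 4σT_eq⁴/S.
1−A = 4 × 5.67×10⁻⁸ × (531)⁴ / 3.00×10⁴ = 0.600.

A ≈ 0.40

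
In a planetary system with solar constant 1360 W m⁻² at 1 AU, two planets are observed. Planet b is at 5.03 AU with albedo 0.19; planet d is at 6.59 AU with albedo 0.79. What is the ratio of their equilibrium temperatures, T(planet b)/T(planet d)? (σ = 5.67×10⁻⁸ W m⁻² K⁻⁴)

T_eq = [S₀(1−A)/(4σd²)]^(1/4), so T ∝ (1−A)^(1/4) / √d.
T₁ = [1360×0.81/(4×5.67×10⁻⁸×5.03²)]^(1/4) = 117.71 K.
T₂ = [1360×0.21/(4×5.67×10⁻⁸×6.59²)]^(1/4) = 73.38 K.

T₁/T₂ ≈ 1.604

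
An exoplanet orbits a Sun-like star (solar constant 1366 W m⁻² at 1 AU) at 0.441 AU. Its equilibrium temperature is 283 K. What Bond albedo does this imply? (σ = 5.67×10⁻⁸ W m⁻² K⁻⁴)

A ≈ 0.79

Flux at 0.441 AU: S = 1366/0.441² = 7020 W m⁻².
From T_eq⁴ = S(1−A)/(4σ): 1−A = 4σT_eq⁴/S.
1−A = 4 × 5.67×10⁻⁸ × (283)⁴ / 7020 = 0.207.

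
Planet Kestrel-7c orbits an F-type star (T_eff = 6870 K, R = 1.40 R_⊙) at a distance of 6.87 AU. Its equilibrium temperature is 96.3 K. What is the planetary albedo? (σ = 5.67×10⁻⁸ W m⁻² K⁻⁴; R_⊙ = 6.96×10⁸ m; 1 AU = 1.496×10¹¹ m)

R_⋆ = 1.40 × 6.96×10⁸ = 9.74×10⁸ m.
d = 6.87 AU = 1.03×10¹² m.
L = 4πR_⋆²σT_⋆⁴ = 4π(9.74×10⁸)² × 5.67×10⁻⁸ × (6870)⁴ = 1.51×10²⁷ W.
S = L/(4πd²) = 114 W m⁻².
From T_eq⁴ = S(1−A)/(4σ): 1−A = 4σT_eq⁴/S.
1−A = 4 × 5.67×10⁻⁸ × (96.3)⁴ / 114 = 0.172.

A ≈ 0.83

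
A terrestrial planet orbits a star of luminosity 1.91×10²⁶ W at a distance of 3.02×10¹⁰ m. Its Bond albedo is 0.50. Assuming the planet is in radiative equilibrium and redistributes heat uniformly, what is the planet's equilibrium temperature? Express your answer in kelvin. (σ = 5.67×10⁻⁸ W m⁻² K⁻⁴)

T_eq ≈ 438 K

Flux: S = L/(4πd²) = 1.91×10²⁶/(4π×(3.02×10¹⁰)²) = 1.67×10⁴ W m⁻².
Energy balance: absorbed = emitted ⇒ πR²·S(1−A) = 4πR²·σT_eq⁴, so T_eq⁴ = S(1−A)/(4σ).
T_eq = [1.67×10⁴ × 0.50 / (4 × 5.67×10⁻⁸)]^(1/4) = (3.67×10¹⁰)^(1/4) = 438 K.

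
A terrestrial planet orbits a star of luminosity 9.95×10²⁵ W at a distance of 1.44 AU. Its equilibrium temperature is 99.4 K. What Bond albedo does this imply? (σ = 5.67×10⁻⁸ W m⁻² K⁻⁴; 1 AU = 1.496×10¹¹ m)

d = 1.44 AU = 2.15×10¹¹ m.
Flux: S = L/(4πd²) = 9.95×10²⁵/(4π×(2.15×10¹¹)²) = 171 W m⁻².
From T_eq⁴ = S(1−A)/(4σ): 1−A = 4σT_eq⁴/S.
1−A = 4 × 5.67×10⁻⁸ × (99.4)⁴ / 171 = 0.130.

A ≈ 0.87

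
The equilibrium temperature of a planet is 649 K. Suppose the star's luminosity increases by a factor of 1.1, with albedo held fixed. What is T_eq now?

T_eq ≈ 665 K

T_eq ∝ L^(1/4) · d^(−1/2).
T′ = 649 × 1.1^(1/4) = 665 K.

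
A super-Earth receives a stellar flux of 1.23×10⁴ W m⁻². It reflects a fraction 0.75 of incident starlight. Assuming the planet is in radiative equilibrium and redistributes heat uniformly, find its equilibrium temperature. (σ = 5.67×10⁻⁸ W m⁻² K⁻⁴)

T_eq ≈ 341 K

Energy balance: absorbed = emitted ⇒ πR²·S(1−A) = 4πR²·σT_eq⁴, so T_eq⁴ = S(1−A)/(4σ).
T_eq = [1.23×10⁴ × 0.25 / (4 × 5.67×10⁻⁸)]^(1/4) = (1.36×10¹⁰)^(1/4) = 341 K.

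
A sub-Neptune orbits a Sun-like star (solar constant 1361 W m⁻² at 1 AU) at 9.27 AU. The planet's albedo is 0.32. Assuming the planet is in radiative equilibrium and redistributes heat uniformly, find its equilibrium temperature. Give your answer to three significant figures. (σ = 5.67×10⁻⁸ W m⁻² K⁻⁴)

T_eq ≈ 83.0 K

Flux at 9.27 AU: S = 1361/9.27² = 15.8 W m⁻².
Energy balance: absorbed = emitted ⇒ πR²·S(1−A) = 4πR²·σT_eq⁴, so T_eq⁴ = S(1−A)/(4σ).
T_eq = [15.8 × 0.68 / (4 × 5.67×10⁻⁸)]^(1/4) = (4.75×10⁷)^(1/4) = 83.0 K.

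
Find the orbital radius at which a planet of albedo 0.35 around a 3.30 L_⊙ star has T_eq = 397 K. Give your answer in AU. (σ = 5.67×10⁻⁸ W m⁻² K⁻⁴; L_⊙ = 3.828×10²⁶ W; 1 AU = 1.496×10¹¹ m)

L = 3.30 × 3.828×10²⁶ = 1.26×10²⁷ W.
From T_eq⁴ = L(1−A)/(16πσd²): d = √[L(1−A)/(16πσT_eq⁴)].
d = √[1.26×10²⁷ × 0.65 / (16π × 5.67×10⁻⁸ × (397)⁴)] = 1.08×10¹¹ m = 0.720 AU.

d ≈ 0.720 AU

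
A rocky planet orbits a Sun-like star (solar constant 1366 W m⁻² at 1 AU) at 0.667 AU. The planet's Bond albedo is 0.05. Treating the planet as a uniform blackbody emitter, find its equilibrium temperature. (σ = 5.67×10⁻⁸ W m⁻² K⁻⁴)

Flux at 0.667 AU: S = 1366/0.667² = 3070 W m⁻².
Energy balance: absorbed = emitted ⇒ πR²·S(1−A) = 4πR²·σT_eq⁴, so T_eq⁴ = S(1−A)/(4σ).
T_eq = [3070 × 0.95 / (4 × 5.67×10⁻⁸)]^(1/4) = (1.29×10¹⁰)^(1/4) = 337 K.

T_eq ≈ 337 K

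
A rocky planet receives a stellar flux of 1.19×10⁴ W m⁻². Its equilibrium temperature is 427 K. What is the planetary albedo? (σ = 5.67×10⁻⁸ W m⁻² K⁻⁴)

A ≈ 0.37

From T_eq⁴ = S(1−A)/(4σ): 1−A = 4σT_eq⁴/S.
1−A = 4 × 5.67×10⁻⁸ × (427)⁴ / 1.19×10⁴ = 0.634.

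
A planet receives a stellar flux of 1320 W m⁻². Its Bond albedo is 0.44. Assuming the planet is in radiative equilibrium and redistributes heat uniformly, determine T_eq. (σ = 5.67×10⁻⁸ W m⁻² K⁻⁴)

Energy balance: absorbed = emitted ⇒ πR²·S(1−A) = 4πR²·σT_eq⁴, so T_eq⁴ = S(1−A)/(4σ).
T_eq = [1320 × 0.56 / (4 × 5.67×10⁻⁸)]^(1/4) = (3.26×10⁹)^(1/4) = 239 K.

T_eq ≈ 239 K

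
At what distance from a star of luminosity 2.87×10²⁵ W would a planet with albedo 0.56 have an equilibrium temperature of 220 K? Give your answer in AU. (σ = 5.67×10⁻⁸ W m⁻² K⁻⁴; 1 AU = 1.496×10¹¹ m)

From T_eq⁴ = L(1−A)/(16πσd²): d = √[L(1−A)/(16πσT_eq⁴)].
d = √[2.87×10²⁵ × 0.44 / (16π × 5.67×10⁻⁸ × (220)⁴)] = 4.35×10¹⁰ m = 0.291 AU.

d ≈ 0.291 AU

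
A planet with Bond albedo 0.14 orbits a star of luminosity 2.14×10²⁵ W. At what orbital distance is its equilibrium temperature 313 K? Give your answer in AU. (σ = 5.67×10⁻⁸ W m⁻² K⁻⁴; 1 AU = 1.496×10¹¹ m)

d ≈ 0.173 AU

From T_eq⁴ = L(1−A)/(16πσd²): d = √[L(1−A)/(16πσT_eq⁴)].
d = √[2.14×10²⁵ × 0.86 / (16π × 5.67×10⁻⁸ × (313)⁴)] = 2.59×10¹⁰ m = 0.173 AU.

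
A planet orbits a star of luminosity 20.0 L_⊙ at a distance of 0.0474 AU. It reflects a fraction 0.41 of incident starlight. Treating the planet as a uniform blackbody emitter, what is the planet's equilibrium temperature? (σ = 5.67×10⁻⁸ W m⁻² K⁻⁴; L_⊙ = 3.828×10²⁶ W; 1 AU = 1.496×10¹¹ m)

d = 0.0474 AU = 7.09×10⁹ m.
L = 20.0 × 3.828×10²⁶ = 7.66×10²⁷ W.
Flux: S = L/(4πd²) = 7.66×10²⁷/(4π×(7.09×10⁹)²) = 1.21×10⁷ W m⁻².
Energy balance: absorbed = emitted ⇒ πR²·S(1−A) = 4πR²·σT_eq⁴, so T_eq⁴ = S(1−A)/(4σ).
T_eq = [1.21×10⁷ × 0.59 / (4 × 5.67×10⁻⁸)]^(1/4) = (3.15×10¹³)^(1/4) = 2370 K.

T_eq ≈ 2370 K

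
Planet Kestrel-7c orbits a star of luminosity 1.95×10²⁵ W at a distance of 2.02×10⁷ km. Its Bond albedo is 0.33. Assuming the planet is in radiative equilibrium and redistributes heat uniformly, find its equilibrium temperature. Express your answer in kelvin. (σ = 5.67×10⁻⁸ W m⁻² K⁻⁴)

T_eq ≈ 326 K

d = 2.02×10⁷ km = 2.02×10¹⁰ m.
Flux: S = L/(4πd²) = 1.95×10²⁵/(4π×(2.02×10¹⁰)²) = 3800 W m⁻².
Energy balance: absorbed = emitted ⇒ πR²·S(1−A) = 4πR²·σT_eq⁴, so T_eq⁴ = S(1−A)/(4σ).
T_eq = [3800 × 0.67 / (4 × 5.67×10⁻⁸)]^(1/4) = (1.12×10¹⁰)^(1/4) = 326 K.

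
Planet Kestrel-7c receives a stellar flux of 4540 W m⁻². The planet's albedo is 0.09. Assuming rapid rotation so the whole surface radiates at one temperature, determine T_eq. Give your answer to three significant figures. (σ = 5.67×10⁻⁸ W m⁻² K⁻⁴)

T_eq ≈ 367 K

Energy balance: absorbed = emitted ⇒ πR²·S(1−A) = 4πR²·σT_eq⁴, so T_eq⁴ = S(1−A)/(4σ).
T_eq = [4540 × 0.91 / (4 × 5.67×10⁻⁸)]^(1/4) = (1.82×10¹⁰)^(1/4) = 367 K.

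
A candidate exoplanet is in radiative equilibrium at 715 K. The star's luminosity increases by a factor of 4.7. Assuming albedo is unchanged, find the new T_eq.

T_eq ≈ 1050 K

T_eq ∝ L^(1/4) · d^(−1/2).
T′ = 715 × 4.7^(1/4) = 1050 K.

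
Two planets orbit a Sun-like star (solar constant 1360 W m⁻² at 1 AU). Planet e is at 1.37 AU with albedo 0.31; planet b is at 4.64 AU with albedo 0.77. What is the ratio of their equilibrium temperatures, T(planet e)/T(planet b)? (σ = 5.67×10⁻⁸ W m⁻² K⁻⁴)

T₁/T₂ ≈ 2.422

T_eq = [S₀(1−A)/(4σd²)]^(1/4), so T ∝ (1−A)^(1/4) / √d.
T₁ = [1360×0.69/(4×5.67×10⁻⁸×1.37²)]^(1/4) = 216.68 K.
T₂ = [1360×0.23/(4×5.67×10⁻⁸×4.64²)]^(1/4) = 89.46 K.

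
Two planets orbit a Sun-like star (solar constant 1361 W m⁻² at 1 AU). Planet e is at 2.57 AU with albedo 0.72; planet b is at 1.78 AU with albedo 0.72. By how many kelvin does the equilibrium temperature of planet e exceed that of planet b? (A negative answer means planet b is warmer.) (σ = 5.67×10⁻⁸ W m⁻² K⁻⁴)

T_eq = [S₀(1−A)/(4σd²)]^(1/4), so T ∝ (1−A)^(1/4) / √d.
T₁ = [1361×0.28/(4×5.67×10⁻⁸×2.57²)]^(1/4) = 126.29 K.
T₂ = [1361×0.28/(4×5.67×10⁻⁸×1.78²)]^(1/4) = 151.75 K.

ΔT ≈ -25.5 K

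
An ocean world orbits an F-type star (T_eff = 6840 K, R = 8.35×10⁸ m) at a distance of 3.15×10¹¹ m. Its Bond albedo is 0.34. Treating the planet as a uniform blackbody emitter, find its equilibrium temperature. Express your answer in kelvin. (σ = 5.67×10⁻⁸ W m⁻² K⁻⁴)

L = 4πR_⋆²σT_⋆⁴ = 4π(8.35×10⁸)² × 5.67×10⁻⁸ × (6840)⁴ = 1.09×10²⁷ W.
S = L/(4πd²) = 872 W m⁻².
Energy balance: absorbed = emitted ⇒ πR²·S(1−A) = 4πR²·σT_eq⁴, so T_eq⁴ = S(1−A)/(4σ).
T_eq = [872 × 0.66 / (4 × 5.67×10⁻⁸)]^(1/4) = (2.54×10⁹)^(1/4) = 224 K.

T_eq ≈ 224 K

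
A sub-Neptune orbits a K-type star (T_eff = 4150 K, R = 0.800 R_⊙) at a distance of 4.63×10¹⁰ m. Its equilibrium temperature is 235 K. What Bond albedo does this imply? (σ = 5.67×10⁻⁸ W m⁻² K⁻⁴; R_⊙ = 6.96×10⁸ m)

A ≈ 0.72

R_⋆ = 0.800 × 6.96×10⁸ = 5.57×10⁸ m.
L = 4πR_⋆²σT_⋆⁴ = 4π(5.57×10⁸)² × 5.67×10⁻⁸ × (4150)⁴ = 6.55×10²⁵ W.
S = L/(4πd²) = 2430 W m⁻².
From T_eq⁴ = S(1−A)/(4σ): 1−A = 4σT_eq⁴/S.
1−A = 4 × 5.67×10⁻⁸ × (235)⁴ / 2430 = 0.284.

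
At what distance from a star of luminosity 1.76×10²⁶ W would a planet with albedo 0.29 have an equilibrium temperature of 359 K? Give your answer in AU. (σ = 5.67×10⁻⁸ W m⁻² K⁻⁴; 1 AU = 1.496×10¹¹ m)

d ≈ 0.343 AU

From T_eq⁴ = L(1−A)/(16πσd²): d = √[L(1−A)/(16πσT_eq⁴)].
d = √[1.76×10²⁶ × 0.71 / (16π × 5.67×10⁻⁸ × (359)⁴)] = 5.14×10¹⁰ m = 0.343 AU.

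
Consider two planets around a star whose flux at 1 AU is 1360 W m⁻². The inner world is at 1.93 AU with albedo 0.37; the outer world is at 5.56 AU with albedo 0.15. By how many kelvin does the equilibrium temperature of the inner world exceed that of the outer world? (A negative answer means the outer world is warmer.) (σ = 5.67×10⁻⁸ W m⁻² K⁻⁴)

ΔT ≈ 65.1 K

T_eq = [S₀(1−A)/(4σd²)]^(1/4), so T ∝ (1−A)^(1/4) / √d.
T₁ = [1360×0.63/(4×5.67×10⁻⁸×1.93²)]^(1/4) = 178.46 K.
T₂ = [1360×0.85/(4×5.67×10⁻⁸×5.56²)]^(1/4) = 113.32 K.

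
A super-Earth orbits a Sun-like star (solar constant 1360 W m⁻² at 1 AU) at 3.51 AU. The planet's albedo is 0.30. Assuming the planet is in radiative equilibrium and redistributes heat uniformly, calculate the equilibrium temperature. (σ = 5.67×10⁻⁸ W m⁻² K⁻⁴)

T_eq ≈ 136 K

Flux at 3.51 AU: S = 1360/3.51² = 110 W m⁻².
Energy balance: absorbed = emitted ⇒ πR²·S(1−A) = 4πR²·σT_eq⁴, so T_eq⁴ = S(1−A)/(4σ).
T_eq = [110 × 0.70 / (4 × 5.67×10⁻⁸)]^(1/4) = (3.41×10⁸)^(1/4) = 136 K.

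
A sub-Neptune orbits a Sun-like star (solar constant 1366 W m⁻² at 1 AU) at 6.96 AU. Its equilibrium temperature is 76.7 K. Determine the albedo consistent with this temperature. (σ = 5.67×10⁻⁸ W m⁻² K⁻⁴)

A ≈ 0.72

Flux at 6.96 AU: S = 1366/6.96² = 28.2 W m⁻².
From T_eq⁴ = S(1−A)/(4σ): 1−A = 4σT_eq⁴/S.
1−A = 4 × 5.67×10⁻⁸ × (76.7)⁴ / 28.2 = 0.278.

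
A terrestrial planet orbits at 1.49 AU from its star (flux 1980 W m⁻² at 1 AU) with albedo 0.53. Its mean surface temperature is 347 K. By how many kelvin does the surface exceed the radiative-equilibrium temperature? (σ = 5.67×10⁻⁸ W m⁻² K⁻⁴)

ΔT ≈ 139.7 K

S = 1980/1.49² = 891.9 W m⁻².
T_eq = [S(1−A)/(4σ)]^(1/4) = [891.9×0.47/(4×5.67×10⁻⁸)]^(1/4) = 207.3 K.
ΔT = T_surf − T_eq = 347 − 207.3.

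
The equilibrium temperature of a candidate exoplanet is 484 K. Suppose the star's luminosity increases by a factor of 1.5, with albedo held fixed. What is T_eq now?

T_eq ∝ L^(1/4) · d^(−1/2).
T′ = 484 × 1.5^(1/4) = 536 K.

T_eq ≈ 536 K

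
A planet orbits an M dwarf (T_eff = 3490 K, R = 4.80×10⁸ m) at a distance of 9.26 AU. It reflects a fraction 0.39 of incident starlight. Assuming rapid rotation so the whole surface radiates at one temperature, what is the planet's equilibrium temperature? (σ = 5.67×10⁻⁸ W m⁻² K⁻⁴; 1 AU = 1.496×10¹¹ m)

T_eq ≈ 40.6 K

d = 9.26 AU = 1.39×10¹² m.
L = 4πR_⋆²σT_⋆⁴ = 4π(4.80×10⁸)² × 5.67×10⁻⁸ × (3490)⁴ = 2.44×10²⁵ W.
S = L/(4πd²) = 1.01 W m⁻².
Energy balance: absorbed = emitted ⇒ πR²·S(1−A) = 4πR²·σT_eq⁴, so T_eq⁴ = S(1−A)/(4σ).
T_eq = [1.01 × 0.61 / (4 × 5.67×10⁻⁸)]^(1/4) = (2.72×10⁶)^(1/4) = 40.6 K.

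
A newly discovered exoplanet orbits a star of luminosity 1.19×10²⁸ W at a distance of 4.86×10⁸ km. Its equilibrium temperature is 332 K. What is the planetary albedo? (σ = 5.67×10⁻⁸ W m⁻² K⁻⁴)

d = 4.86×10⁸ km = 4.86×10¹¹ m.
Flux: S = L/(4πd²) = 1.19×10²⁸/(4π×(4.86×10¹¹)²) = 4010 W m⁻².
From T_eq⁴ = S(1−A)/(4σ): 1−A = 4σT_eq⁴/S.
1−A = 4 × 5.67×10⁻⁸ × (332)⁴ / 4010 = 0.687.

A ≈ 0.31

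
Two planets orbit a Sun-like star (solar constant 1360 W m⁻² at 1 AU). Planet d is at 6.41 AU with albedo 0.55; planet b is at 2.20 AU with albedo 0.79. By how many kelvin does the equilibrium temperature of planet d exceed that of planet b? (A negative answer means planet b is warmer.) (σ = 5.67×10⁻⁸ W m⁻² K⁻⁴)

ΔT ≈ -37.0 K

T_eq = [S₀(1−A)/(4σd²)]^(1/4), so T ∝ (1−A)^(1/4) / √d.
T₁ = [1360×0.45/(4×5.67×10⁻⁸×6.41²)]^(1/4) = 90.02 K.
T₂ = [1360×0.21/(4×5.67×10⁻⁸×2.20²)]^(1/4) = 127.00 K.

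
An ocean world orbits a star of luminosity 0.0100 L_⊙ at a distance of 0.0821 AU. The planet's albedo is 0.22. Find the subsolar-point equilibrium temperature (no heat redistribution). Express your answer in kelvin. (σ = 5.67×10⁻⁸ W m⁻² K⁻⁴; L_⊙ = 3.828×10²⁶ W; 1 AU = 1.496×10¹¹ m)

d = 0.0821 AU = 1.23×10¹⁰ m.
L = 0.0100 × 3.828×10²⁶ = 3.83×10²⁴ W.
Flux: S = L/(4πd²) = 3.83×10²⁴/(4π×(1.23×10¹⁰)²) = 2020 W m⁻².
At the subsolar point the surface absorbs S(1−A) and emits σT⁴ per unit area — no factor of 4, since only the local patch is in balance.
T = [2020 × 0.78 / 5.67×10⁻⁸]^(1/4) = (2.78×10¹⁰)^(1/4) = 408 K.

T_ss ≈ 408 K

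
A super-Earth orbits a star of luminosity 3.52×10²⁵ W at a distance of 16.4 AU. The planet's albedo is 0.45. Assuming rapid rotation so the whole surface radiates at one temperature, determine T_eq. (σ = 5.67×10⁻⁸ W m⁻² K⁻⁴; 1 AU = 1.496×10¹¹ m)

d = 16.4 AU = 2.45×10¹² m.
Flux: S = L/(4πd²) = 3.52×10²⁵/(4π×(2.45×10¹²)²) = 0.465 W m⁻².
Energy balance: absorbed = emitted ⇒ πR²·S(1−A) = 4πR²·σT_eq⁴, so T_eq⁴ = S(1−A)/(4σ).
T_eq = [0.465 × 0.55 / (4 × 5.67×10⁻⁸)]^(1/4) = (1.13×10⁶)^(1/4) = 32.6 K.

T_eq ≈ 32.6 K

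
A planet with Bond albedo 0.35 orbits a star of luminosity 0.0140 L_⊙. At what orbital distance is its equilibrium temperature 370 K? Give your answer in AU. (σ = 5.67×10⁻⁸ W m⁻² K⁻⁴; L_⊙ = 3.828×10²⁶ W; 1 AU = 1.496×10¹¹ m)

L = 0.0140 × 3.828×10²⁶ = 5.36×10²⁴ W.
From T_eq⁴ = L(1−A)/(16πσd²): d = √[L(1−A)/(16πσT_eq⁴)].
d = √[5.36×10²⁴ × 0.65 / (16π × 5.67×10⁻⁸ × (370)⁴)] = 8.08×10⁹ m = 0.0540 AU.

d ≈ 0.0540 AU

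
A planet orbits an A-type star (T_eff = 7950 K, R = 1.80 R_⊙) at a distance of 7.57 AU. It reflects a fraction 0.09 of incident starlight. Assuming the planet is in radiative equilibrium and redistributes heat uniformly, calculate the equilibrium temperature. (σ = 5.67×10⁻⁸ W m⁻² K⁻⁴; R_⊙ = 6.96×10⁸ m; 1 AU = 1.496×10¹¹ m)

R_⋆ = 1.80 × 6.96×10⁸ = 1.25×10⁹ m.
d = 7.57 AU = 1.13×10¹² m.
L = 4πR_⋆²σT_⋆⁴ = 4π(1.25×10⁹)² × 5.67×10⁻⁸ × (7950)⁴ = 4.47×10²⁷ W.
S = L/(4πd²) = 277 W m⁻².
Energy balance: absorbed = emitted ⇒ πR²·S(1−A) = 4πR²·σT_eq⁴, so T_eq⁴ = S(1−A)/(4σ).
T_eq = [277 × 0.91 / (4 × 5.67×10⁻⁸)]^(1/4) = (1.11×10⁹)^(1/4) = 183 K.

T_eq ≈ 183 K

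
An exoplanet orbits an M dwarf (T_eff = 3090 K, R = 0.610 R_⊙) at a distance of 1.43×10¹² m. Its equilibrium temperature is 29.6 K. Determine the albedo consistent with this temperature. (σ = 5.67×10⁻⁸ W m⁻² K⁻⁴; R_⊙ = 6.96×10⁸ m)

A ≈ 0.62

R_⋆ = 0.610 × 6.96×10⁸ = 4.25×10⁸ m.
L = 4πR_⋆²σT_⋆⁴ = 4π(4.25×10⁸)² × 5.67×10⁻⁸ × (3090)⁴ = 1.17×10²⁵ W.
S = L/(4πd²) = 0.456 W m⁻².
From T_eq⁴ = S(1−A)/(4σ): 1−A = 4σT_eq⁴/S.
1−A = 4 × 5.67×10⁻⁸ × (29.6)⁴ / 0.456 = 0.382.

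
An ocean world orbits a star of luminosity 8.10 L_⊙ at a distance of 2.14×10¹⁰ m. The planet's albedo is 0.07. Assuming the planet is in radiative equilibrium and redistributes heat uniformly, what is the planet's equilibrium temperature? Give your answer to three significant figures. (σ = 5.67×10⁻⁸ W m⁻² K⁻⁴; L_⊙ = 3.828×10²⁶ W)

L = 8.10 × 3.828×10²⁶ = 3.10×10²⁷ W.
Flux: S = L/(4πd²) = 3.10×10²⁷/(4π×(2.14×10¹⁰)²) = 5.39×10⁵ W m⁻².
Energy balance: absorbed = emitted ⇒ πR²·S(1−A) = 4πR²·σT_eq⁴, so T_eq⁴ = S(1−A)/(4σ).
T_eq = [5.39×10⁵ × 0.93 / (4 × 5.67×10⁻⁸)]^(1/4) = (2.21×10¹²)^(1/4) = 1220 K.

T_eq ≈ 1220 K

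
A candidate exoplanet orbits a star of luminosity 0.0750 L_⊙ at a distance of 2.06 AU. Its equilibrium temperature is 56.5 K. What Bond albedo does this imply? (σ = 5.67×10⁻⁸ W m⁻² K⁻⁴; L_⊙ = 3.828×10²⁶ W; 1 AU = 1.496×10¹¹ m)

A ≈ 0.90

d = 2.06 AU = 3.08×10¹¹ m.
L = 0.0750 × 3.828×10²⁶ = 2.87×10²⁵ W.
Flux: S = L/(4πd²) = 2.87×10²⁵/(4π×(3.08×10¹¹)²) = 24.1 W m⁻².
From T_eq⁴ = S(1−A)/(4σ): 1−A = 4σT_eq⁴/S.
1−A = 4 × 5.67×10⁻⁸ × (56.5)⁴ / 24.1 = 0.096.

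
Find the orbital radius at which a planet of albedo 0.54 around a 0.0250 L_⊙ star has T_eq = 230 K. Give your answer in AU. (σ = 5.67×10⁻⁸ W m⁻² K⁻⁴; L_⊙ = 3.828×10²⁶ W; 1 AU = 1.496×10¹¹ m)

d ≈ 0.157 AU

L = 0.0250 × 3.828×10²⁶ = 9.57×10²⁴ W.
From T_eq⁴ = L(1−A)/(16πσd²): d = √[L(1−A)/(16πσT_eq⁴)].
d = √[9.57×10²⁴ × 0.46 / (16π × 5.67×10⁻⁸ × (230)⁴)] = 2.35×10¹⁰ m = 0.157 AU.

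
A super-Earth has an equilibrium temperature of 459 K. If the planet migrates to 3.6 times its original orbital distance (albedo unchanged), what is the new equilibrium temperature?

T_eq ∝ L^(1/4) · d^(−1/2).
T′ = 459 / 3.6^(1/2) = 242 K.

T_eq ≈ 242 K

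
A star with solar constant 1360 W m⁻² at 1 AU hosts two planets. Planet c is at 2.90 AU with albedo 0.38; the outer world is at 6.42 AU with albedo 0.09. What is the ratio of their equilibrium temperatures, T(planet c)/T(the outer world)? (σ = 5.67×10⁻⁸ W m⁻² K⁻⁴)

T₁/T₂ ≈ 1.352

T_eq = [S₀(1−A)/(4σd²)]^(1/4), so T ∝ (1−A)^(1/4) / √d.
T₁ = [1360×0.62/(4×5.67×10⁻⁸×2.90²)]^(1/4) = 145.00 K.
T₂ = [1360×0.91/(4×5.67×10⁻⁸×6.42²)]^(1/4) = 107.27 K.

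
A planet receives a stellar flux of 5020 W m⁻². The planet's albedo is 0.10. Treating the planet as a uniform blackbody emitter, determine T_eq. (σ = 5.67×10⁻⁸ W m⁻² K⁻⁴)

T_eq ≈ 376 K

Energy balance: absorbed = emitted ⇒ πR²·S(1−A) = 4πR²·σT_eq⁴, so T_eq⁴ = S(1−A)/(4σ).
T_eq = [5020 × 0.90 / (4 × 5.67×10⁻⁸)]^(1/4) = (1.99×10¹⁰)^(1/4) = 376 K.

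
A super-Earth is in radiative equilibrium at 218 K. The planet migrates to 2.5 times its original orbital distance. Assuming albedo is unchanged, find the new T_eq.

T_eq ∝ L^(1/4) · d^(−1/2).
T′ = 218 / 2.5^(1/2) = 138 K.

T_eq ≈ 138 K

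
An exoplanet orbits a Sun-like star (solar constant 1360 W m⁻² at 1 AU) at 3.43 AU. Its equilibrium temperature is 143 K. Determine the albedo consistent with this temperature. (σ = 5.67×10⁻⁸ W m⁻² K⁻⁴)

Flux at 3.43 AU: S = 1360/3.43² = 116 W m⁻².
From T_eq⁴ = S(1−A)/(4σ): 1−A = 4σT_eq⁴/S.
1−A = 4 × 5.67×10⁻⁸ × (143)⁴ / 116 = 0.820.

A ≈ 0.18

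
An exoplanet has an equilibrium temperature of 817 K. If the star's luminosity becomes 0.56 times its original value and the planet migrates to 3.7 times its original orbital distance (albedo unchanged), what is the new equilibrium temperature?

T_eq ≈ 367 K

T_eq ∝ L^(1/4) · d^(−1/2).
T′ = 817 × 0.56^(1/4) / 3.7^(1/2) = 367 K.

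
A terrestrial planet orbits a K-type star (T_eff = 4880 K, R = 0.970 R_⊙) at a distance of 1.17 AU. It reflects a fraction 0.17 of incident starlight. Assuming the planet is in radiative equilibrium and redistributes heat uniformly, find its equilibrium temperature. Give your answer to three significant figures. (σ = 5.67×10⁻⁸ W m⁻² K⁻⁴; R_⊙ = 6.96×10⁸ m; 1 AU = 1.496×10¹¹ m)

R_⋆ = 0.970 × 6.96×10⁸ = 6.75×10⁸ m.
d = 1.17 AU = 1.75×10¹¹ m.
L = 4πR_⋆²σT_⋆⁴ = 4π(6.75×10⁸)² × 5.67×10⁻⁸ × (4880)⁴ = 1.84×10²⁶ W.
S = L/(4πd²) = 478 W m⁻².
Energy balance: absorbed = emitted ⇒ πR²·S(1−A) = 4πR²·σT_eq⁴, so T_eq⁴ = S(1−A)/(4σ).
T_eq = [478 × 0.83 / (4 × 5.67×10⁻⁸)]^(1/4) = (1.75×10⁹)^(1/4) = 205 K.

T_eq ≈ 205 K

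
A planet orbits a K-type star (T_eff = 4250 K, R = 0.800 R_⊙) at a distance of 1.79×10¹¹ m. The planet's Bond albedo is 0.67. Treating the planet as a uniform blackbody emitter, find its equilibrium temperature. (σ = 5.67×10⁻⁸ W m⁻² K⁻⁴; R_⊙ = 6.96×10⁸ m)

R_⋆ = 0.800 × 6.96×10⁸ = 5.57×10⁸ m.
L = 4πR_⋆²σT_⋆⁴ = 4π(5.57×10⁸)² × 5.67×10⁻⁸ × (4250)⁴ = 7.21×10²⁵ W.
S = L/(4πd²) = 179 W m⁻².
Energy balance: absorbed = emitted ⇒ πR²·S(1−A) = 4πR²·σT_eq⁴, so T_eq⁴ = S(1−A)/(4σ).
T_eq = [179 × 0.33 / (4 × 5.67×10⁻⁸)]^(1/4) = (2.60×10⁸)^(1/4) = 127 K.

T_eq ≈ 127 K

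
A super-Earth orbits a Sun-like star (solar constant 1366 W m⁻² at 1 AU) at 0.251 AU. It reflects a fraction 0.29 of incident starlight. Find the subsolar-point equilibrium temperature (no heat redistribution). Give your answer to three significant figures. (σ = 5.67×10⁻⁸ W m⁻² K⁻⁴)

T_ss ≈ 722 K

Flux at 0.251 AU: S = 1366/0.251² = 2.17×10⁴ W m⁻².
At the subsolar point the surface absorbs S(1−A) and emits σT⁴ per unit area — no factor of 4, since only the local patch is in balance.
T = [2.17×10⁴ × 0.71 / 5.67×10⁻⁸]^(1/4) = (2.72×10¹¹)^(1/4) = 722 K.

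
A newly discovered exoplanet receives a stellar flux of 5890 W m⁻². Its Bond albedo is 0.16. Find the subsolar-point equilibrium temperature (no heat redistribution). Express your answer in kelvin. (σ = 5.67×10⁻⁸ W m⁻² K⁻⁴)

At the subsolar point the surface absorbs S(1−A) and emits σT⁴ per unit area — no factor of 4, since only the local patch is in balance.
T = [5890 × 0.84 / 5.67×10⁻⁸]^(1/4) = (8.73×10¹⁰)^(1/4) = 544 K.

T_ss ≈ 544 K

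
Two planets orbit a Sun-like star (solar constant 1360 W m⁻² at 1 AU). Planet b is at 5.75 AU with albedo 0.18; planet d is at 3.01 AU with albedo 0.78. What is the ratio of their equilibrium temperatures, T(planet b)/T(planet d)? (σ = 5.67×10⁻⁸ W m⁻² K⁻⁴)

T₁/T₂ ≈ 1.005

T_eq = [S₀(1−A)/(4σd²)]^(1/4), so T ∝ (1−A)^(1/4) / √d.
T₁ = [1360×0.82/(4×5.67×10⁻⁸×5.75²)]^(1/4) = 110.43 K.
T₂ = [1360×0.22/(4×5.67×10⁻⁸×3.01²)]^(1/4) = 109.85 K.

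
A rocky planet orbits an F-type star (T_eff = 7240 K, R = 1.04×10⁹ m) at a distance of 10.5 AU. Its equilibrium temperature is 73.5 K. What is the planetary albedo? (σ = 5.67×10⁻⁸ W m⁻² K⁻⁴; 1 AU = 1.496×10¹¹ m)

A ≈ 0.90

d = 10.5 AU = 1.57×10¹² m.
L = 4πR_⋆²σT_⋆⁴ = 4π(1.04×10⁹)² × 5.67×10⁻⁸ × (7240)⁴ = 2.12×10²⁷ W.
S = L/(4πd²) = 68.3 W m⁻².
From T_eq⁴ = S(1−A)/(4σ): 1−A = 4σT_eq⁴/S.
1−A = 4 × 5.67×10⁻⁸ × (73.5)⁴ / 68.3 = 0.097.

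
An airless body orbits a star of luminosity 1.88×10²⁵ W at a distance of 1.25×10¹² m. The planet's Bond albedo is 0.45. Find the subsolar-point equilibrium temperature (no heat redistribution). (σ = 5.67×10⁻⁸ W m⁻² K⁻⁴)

Flux: S = L/(4πd²) = 1.88×10²⁵/(4π×(1.25×10¹²)²) = 0.957 W m⁻².
At the subsolar point the surface absorbs S(1−A) and emits σT⁴ per unit area — no factor of 4, since only the local patch is in balance.
T = [0.957 × 0.55 / 5.67×10⁻⁸]^(1/4) = (9.29×10⁶)^(1/4) = 55.2 K.

T_ss ≈ 55.2 K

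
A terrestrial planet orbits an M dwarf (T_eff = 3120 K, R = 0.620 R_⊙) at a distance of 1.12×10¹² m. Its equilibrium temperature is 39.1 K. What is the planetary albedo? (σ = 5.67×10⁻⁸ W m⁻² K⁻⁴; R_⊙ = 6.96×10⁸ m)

R_⋆ = 0.620 × 6.96×10⁸ = 4.32×10⁸ m.
L = 4πR_⋆²σT_⋆⁴ = 4π(4.32×10⁸)² × 5.67×10⁻⁸ × (3120)⁴ = 1.26×10²⁵ W.
S = L/(4πd²) = 0.798 W m⁻².
From T_eq⁴ = S(1−A)/(4σ): 1−A = 4σT_eq⁴/S.
1−A = 4 × 5.67×10⁻⁸ × (39.1)⁴ / 0.798 = 0.665.

A ≈ 0.34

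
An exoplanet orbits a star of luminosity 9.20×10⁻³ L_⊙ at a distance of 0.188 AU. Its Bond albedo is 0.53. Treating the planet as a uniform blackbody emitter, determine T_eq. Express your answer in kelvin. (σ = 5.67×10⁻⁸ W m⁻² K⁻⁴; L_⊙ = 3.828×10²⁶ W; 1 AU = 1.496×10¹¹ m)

T_eq ≈ 165 K

d = 0.188 AU = 2.81×10¹⁰ m.
L = 9.20×10⁻³ × 3.828×10²⁶ = 3.52×10²⁴ W.
Flux: S = L/(4πd²) = 3.52×10²⁴/(4π×(2.81×10¹⁰)²) = 354 W m⁻².
Energy balance: absorbed = emitted ⇒ πR²·S(1−A) = 4πR²·σT_eq⁴, so T_eq⁴ = S(1−A)/(4σ).
T_eq = [354 × 0.47 / (4 × 5.67×10⁻⁸)]^(1/4) = (7.34×10⁸)^(1/4) = 165 K.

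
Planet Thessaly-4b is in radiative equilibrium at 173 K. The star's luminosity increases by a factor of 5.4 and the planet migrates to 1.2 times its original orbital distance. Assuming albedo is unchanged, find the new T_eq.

T_eq ≈ 241 K

T_eq ∝ L^(1/4) · d^(−1/2).
T′ = 173 × 5.4^(1/4) / 1.2^(1/2) = 241 K.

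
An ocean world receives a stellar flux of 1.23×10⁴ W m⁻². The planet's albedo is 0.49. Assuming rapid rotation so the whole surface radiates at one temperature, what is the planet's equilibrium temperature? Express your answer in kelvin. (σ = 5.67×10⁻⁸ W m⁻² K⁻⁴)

Energy balance: absorbed = emitted ⇒ πR²·S(1−A) = 4πR²·σT_eq⁴, so T_eq⁴ = S(1−A)/(4σ).
T_eq = [1.23×10⁴ × 0.51 / (4 × 5.67×10⁻⁸)]^(1/4) = (2.77×10¹⁰)^(1/4) = 408 K.

T_eq ≈ 408 K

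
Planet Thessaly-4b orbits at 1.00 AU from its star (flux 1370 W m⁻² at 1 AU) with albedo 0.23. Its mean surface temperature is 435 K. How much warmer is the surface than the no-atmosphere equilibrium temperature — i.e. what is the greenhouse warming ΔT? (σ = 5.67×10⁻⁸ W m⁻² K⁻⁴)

ΔT ≈ 173.8 K

S = 1370/1.00² = 1370 W m⁻².
T_eq = [S(1−A)/(4σ)]^(1/4) = [1370×0.77/(4×5.67×10⁻⁸)]^(1/4) = 261.2 K.
ΔT = T_surf − T_eq = 435 − 261.2.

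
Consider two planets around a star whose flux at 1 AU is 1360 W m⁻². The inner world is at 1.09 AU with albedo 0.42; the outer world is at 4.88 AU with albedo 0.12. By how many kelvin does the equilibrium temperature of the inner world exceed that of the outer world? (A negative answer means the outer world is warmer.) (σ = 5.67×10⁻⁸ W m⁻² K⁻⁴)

ΔT ≈ 110.6 K

T_eq = [S₀(1−A)/(4σd²)]^(1/4), so T ∝ (1−A)^(1/4) / √d.
T₁ = [1360×0.58/(4×5.67×10⁻⁸×1.09²)]^(1/4) = 232.60 K.
T₂ = [1360×0.88/(4×5.67×10⁻⁸×4.88²)]^(1/4) = 122.01 K.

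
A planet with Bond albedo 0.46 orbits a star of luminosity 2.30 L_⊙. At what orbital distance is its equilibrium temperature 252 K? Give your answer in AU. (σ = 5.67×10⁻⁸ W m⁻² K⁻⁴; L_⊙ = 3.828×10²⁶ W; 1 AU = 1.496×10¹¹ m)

d ≈ 1.36 AU

L = 2.30 × 3.828×10²⁶ = 8.80×10²⁶ W.
From T_eq⁴ = L(1−A)/(16πσd²): d = √[L(1−A)/(16πσT_eq⁴)].
d = √[8.80×10²⁶ × 0.54 / (16π × 5.67×10⁻⁸ × (252)⁴)] = 2.03×10¹¹ m = 1.36 AU.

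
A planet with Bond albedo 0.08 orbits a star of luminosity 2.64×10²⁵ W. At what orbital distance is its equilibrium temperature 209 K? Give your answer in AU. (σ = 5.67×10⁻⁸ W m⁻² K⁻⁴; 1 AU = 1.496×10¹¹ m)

d ≈ 0.447 AU

From T_eq⁴ = L(1−A)/(16πσd²): d = √[L(1−A)/(16πσT_eq⁴)].
d = √[2.64×10²⁵ × 0.92 / (16π × 5.67×10⁻⁸ × (209)⁴)] = 6.68×10¹⁰ m = 0.447 AU.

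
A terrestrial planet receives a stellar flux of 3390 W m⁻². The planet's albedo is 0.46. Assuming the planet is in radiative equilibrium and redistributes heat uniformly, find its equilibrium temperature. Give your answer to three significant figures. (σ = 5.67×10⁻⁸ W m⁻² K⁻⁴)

Energy balance: absorbed = emitted ⇒ πR²·S(1−A) = 4πR²·σT_eq⁴, so T_eq⁴ = S(1−A)/(4σ).
T_eq = [3390 × 0.54 / (4 × 5.67×10⁻⁸)]^(1/4) = (8.07×10⁹)^(1/4) = 300 K.

T_eq ≈ 300 K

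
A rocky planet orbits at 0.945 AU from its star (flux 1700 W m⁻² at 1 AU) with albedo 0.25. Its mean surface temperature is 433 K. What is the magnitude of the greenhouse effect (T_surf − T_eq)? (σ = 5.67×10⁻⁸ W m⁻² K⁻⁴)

ΔT ≈ 151.3 K

S = 1700/0.945² = 1904 W m⁻².
T_eq = [S(1−A)/(4σ)]^(1/4) = [1904×0.75/(4×5.67×10⁻⁸)]^(1/4) = 281.7 K.
ΔT = T_surf − T_eq = 433 − 281.7.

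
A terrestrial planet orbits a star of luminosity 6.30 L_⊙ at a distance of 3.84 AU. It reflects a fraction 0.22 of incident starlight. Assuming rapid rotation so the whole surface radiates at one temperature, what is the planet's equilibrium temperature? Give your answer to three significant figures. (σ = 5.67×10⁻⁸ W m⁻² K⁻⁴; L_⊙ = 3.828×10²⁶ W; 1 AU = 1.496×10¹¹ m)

d = 3.84 AU = 5.74×10¹¹ m.
L = 6.30 × 3.828×10²⁶ = 2.41×10²⁷ W.
Flux: S = L/(4πd²) = 2.41×10²⁷/(4π×(5.74×10¹¹)²) = 582 W m⁻².
Energy balance: absorbed = emitted ⇒ πR²·S(1−A) = 4πR²·σT_eq⁴, so T_eq⁴ = S(1−A)/(4σ).
T_eq = [582 × 0.78 / (4 × 5.67×10⁻⁸)]^(1/4) = (2.00×10⁹)^(1/4) = 211 K.

T_eq ≈ 211 K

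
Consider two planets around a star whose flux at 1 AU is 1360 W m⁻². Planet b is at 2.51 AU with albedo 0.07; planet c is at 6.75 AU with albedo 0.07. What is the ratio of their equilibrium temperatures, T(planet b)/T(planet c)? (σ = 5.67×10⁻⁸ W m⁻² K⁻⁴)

T₁/T₂ ≈ 1.640

T_eq = [S₀(1−A)/(4σd²)]^(1/4), so T ∝ (1−A)^(1/4) / √d.
T₁ = [1360×0.93/(4×5.67×10⁻⁸×2.51²)]^(1/4) = 172.49 K.
T₂ = [1360×0.93/(4×5.67×10⁻⁸×6.75²)]^(1/4) = 105.18 K.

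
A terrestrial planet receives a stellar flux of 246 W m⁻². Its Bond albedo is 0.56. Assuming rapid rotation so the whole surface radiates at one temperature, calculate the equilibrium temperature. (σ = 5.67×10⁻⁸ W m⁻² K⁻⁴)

Energy balance: absorbed = emitted ⇒ πR²·S(1−A) = 4πR²·σT_eq⁴, so T_eq⁴ = S(1−A)/(4σ).
T_eq = [246 × 0.44 / (4 × 5.67×10⁻⁸)]^(1/4) = (4.77×10⁸)^(1/4) = 148 K.

T_eq ≈ 148 K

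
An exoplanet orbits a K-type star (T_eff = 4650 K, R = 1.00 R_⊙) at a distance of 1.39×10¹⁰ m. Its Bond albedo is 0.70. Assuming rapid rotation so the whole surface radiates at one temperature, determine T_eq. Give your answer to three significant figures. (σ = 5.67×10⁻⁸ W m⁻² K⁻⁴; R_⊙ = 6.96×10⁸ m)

T_eq ≈ 545 K

R_⋆ = 1.00 × 6.96×10⁸ = 6.96×10⁸ m.
L = 4πR_⋆²σT_⋆⁴ = 4π(6.96×10⁸)² × 5.67×10⁻⁸ × (4650)⁴ = 1.61×10²⁶ W.
S = L/(4πd²) = 6.65×10⁴ W m⁻².
Energy balance: absorbed = emitted ⇒ πR²·S(1−A) = 4πR²·σT_eq⁴, so T_eq⁴ = S(1−A)/(4σ).
T_eq = [6.65×10⁴ × 0.30 / (4 × 5.67×10⁻⁸)]^(1/4) = (8.79×10¹⁰)^(1/4) = 545 K.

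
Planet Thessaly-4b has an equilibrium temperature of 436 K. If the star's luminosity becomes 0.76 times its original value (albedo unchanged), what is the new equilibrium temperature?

T_eq ≈ 407 K

T_eq ∝ L^(1/4) · d^(−1/2).
T′ = 436 × 0.76^(1/4) = 407 K.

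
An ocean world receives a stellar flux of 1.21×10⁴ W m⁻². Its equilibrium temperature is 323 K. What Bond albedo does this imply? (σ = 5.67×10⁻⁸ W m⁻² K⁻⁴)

From T_eq⁴ = S(1−A)/(4σ): 1−A = 4σT_eq⁴/S.
1−A = 4 × 5.67×10⁻⁸ × (323)⁴ / 1.21×10⁴ = 0.204.

A ≈ 0.80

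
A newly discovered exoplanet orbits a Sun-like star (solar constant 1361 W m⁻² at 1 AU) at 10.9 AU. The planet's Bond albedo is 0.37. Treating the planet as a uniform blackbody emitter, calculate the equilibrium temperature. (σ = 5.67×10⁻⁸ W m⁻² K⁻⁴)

T_eq ≈ 75.1 K

Flux at 10.9 AU: S = 1361/10.9² = 11.5 W m⁻².
Energy balance: absorbed = emitted ⇒ πR²·S(1−A) = 4πR²·σT_eq⁴, so T_eq⁴ = S(1−A)/(4σ).
T_eq = [11.5 × 0.63 / (4 × 5.67×10⁻⁸)]^(1/4) = (3.18×10⁷)^(1/4) = 75.1 K.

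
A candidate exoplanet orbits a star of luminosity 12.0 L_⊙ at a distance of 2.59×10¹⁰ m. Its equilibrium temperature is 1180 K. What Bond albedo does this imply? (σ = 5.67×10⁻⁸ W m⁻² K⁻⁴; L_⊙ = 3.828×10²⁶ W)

A ≈ 0.19

L = 12.0 × 3.828×10²⁶ = 4.59×10²⁷ W.
Flux: S = L/(4πd²) = 4.59×10²⁷/(4π×(2.59×10¹⁰)²) = 5.45×10⁵ W m⁻².
From T_eq⁴ = S(1−A)/(4σ): 1−A = 4σT_eq⁴/S.
1−A = 4 × 5.67×10⁻⁸ × (1180)⁴ / 5.45×10⁵ = 0.807.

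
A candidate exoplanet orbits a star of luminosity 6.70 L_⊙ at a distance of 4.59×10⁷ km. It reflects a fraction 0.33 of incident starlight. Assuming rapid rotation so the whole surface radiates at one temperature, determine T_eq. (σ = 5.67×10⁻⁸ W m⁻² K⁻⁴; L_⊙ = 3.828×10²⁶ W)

T_eq ≈ 731 K

d = 4.59×10⁷ km = 4.59×10¹⁰ m.
L = 6.70 × 3.828×10²⁶ = 2.56×10²⁷ W.
Flux: S = L/(4πd²) = 2.56×10²⁷/(4π×(4.59×10¹⁰)²) = 9.69×10⁴ W m⁻².
Energy balance: absorbed = emitted ⇒ πR²·S(1−A) = 4πR²·σT_eq⁴, so T_eq⁴ = S(1−A)/(4σ).
T_eq = [9.69×10⁴ × 0.67 / (4 × 5.67×10⁻⁸)]^(1/4) = (2.86×10¹¹)^(1/4) = 731 K.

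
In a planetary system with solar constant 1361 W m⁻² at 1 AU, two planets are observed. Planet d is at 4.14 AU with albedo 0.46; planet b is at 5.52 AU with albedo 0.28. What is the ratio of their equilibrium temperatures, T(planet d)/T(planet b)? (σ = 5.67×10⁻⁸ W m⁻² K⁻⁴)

T_eq = [S₀(1−A)/(4σd²)]^(1/4), so T ∝ (1−A)^(1/4) / √d.
T₁ = [1361×0.54/(4×5.67×10⁻⁸×4.14²)]^(1/4) = 117.26 K.
T₂ = [1361×0.72/(4×5.67×10⁻⁸×5.52²)]^(1/4) = 109.12 K.

T₁/T₂ ≈ 1.075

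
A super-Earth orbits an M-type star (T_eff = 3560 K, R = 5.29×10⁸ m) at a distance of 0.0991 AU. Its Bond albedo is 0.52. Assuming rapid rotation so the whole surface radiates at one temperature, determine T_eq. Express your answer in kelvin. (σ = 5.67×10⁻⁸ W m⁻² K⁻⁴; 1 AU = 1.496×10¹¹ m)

d = 0.0991 AU = 1.48×10¹⁰ m.
L = 4πR_⋆²σT_⋆⁴ = 4π(5.29×10⁸)² × 5.67×10⁻⁸ × (3560)⁴ = 3.20×10²⁵ W.
S = L/(4πd²) = 1.16×10⁴ W m⁻².
Energy balance: absorbed = emitted ⇒ πR²·S(1−A) = 4πR²·σT_eq⁴, so T_eq⁴ = S(1−A)/(4σ).
T_eq = [1.16×10⁴ × 0.48 / (4 × 5.67×10⁻⁸)]^(1/4) = (2.45×10¹⁰)^(1/4) = 396 K.

T_eq ≈ 396 K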